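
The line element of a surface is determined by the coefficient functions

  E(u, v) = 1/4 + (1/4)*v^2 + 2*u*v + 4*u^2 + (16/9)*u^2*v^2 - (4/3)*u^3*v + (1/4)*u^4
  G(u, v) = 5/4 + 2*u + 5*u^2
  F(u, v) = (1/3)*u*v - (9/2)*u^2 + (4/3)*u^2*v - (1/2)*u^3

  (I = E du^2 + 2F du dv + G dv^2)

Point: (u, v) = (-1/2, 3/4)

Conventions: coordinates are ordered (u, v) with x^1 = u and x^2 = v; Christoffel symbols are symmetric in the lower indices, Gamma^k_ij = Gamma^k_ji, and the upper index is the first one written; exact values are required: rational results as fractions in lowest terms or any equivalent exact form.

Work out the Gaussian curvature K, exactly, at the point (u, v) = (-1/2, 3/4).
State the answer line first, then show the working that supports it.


Answer: K = -406976/87723

E = 33/32, F = -15/16, G = 3/2, EG - F^2 = 171/256 at the point
E_u = -35/8, E_v = 5/24, F_u = 27/8, F_v = 1/6, G_u = -3, G_v = 0
E_vv = 25/18, F_uv = -1, G_uu = 10
Compute both Brioschi determinants and normalise by (EG - F^2)^2.
M1 = [[-E_vv/2 + F_uv - G_uu/2, E_u/2, F_u - E_v/2], [F_v - G_u/2, E, F], [G_v/2, F, G]] = [[-241/36, -35/16, 157/48], [5/3, 33/32, -15/16], [0, -15/16, 3/2]]; det M1 = -12637/3072
M2 = [[0, E_v/2, G_u/2], [E_v/2, E, F], [G_u/2, F, G]] = [[0, 5/48, -3/2], [5/48, 33/32, -15/16], [-3/2, -15/16, 3/2]]; det M2 = -3139/1536
det M1 - det M2 = -6359/3072; K = -6359/3072 / (171/256)^2 = -406976/87723


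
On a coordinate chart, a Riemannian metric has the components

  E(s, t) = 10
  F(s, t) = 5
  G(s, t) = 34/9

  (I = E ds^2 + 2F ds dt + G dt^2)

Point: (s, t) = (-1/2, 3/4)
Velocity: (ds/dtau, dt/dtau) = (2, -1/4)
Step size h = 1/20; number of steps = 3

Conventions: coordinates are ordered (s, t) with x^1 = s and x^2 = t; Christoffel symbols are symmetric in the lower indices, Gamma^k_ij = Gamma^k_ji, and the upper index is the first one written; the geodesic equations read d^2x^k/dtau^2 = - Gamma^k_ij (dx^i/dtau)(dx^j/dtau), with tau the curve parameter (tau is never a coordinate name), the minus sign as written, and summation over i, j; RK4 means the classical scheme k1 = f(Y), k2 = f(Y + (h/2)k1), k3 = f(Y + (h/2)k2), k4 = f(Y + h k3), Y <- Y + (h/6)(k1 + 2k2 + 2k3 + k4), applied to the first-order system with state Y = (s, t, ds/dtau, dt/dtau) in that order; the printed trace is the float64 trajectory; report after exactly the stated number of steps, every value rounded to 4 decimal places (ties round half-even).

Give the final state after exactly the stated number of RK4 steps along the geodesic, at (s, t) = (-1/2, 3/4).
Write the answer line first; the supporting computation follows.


Answer: s = -0.2000, t = 0.7125, ds/dtau = 2.0000, dt/dtau = -0.2500

f(Y) = (ds/dtau, dt/dtau, -Gamma^s_ij Y'^i Y'^j, -Gamma^t_ij Y'^i Y'^j) with the Gammas evaluated at the stage position; h = 0.050000; intermediate values shown to 6 dp
step 0: s = -0.5000, t = 0.7500, ds/dtau = 2.0000, dt/dtau = -0.2500
step 1:
  k1: at (s, t) = (-0.500000, 0.750000), (ds/dtau, dt/dtau) = (2.000000, -0.250000); Gamma_sss = 0.000000, Gamma_sst = 0.000000, Gamma_stt = 0.000000, Gamma_tss = 0.000000, Gamma_tst = 0.000000, Gamma_ttt = 0.000000; k1 = (2.000000, -0.250000, 0.000000, 0.000000)
  k2: at (s, t) = (-0.450000, 0.743750), (ds/dtau, dt/dtau) = (2.000000, -0.250000); Gamma_sss = 0.000000, Gamma_sst = 0.000000, Gamma_stt = 0.000000, Gamma_tss = 0.000000, Gamma_tst = 0.000000, Gamma_ttt = 0.000000; k2 = (2.000000, -0.250000, 0.000000, 0.000000)
  k3: at (s, t) = (-0.450000, 0.743750), (ds/dtau, dt/dtau) = (2.000000, -0.250000); Gamma_sss = 0.000000, Gamma_sst = 0.000000, Gamma_stt = 0.000000, Gamma_tss = 0.000000, Gamma_tst = 0.000000, Gamma_ttt = 0.000000; k3 = (2.000000, -0.250000, 0.000000, 0.000000)
  k4: at (s, t) = (-0.400000, 0.737500), (ds/dtau, dt/dtau) = (2.000000, -0.250000); Gamma_sss = 0.000000, Gamma_sst = 0.000000, Gamma_stt = 0.000000, Gamma_tss = 0.000000, Gamma_tst = 0.000000, Gamma_ttt = 0.000000; k4 = (2.000000, -0.250000, 0.000000, 0.000000)
  Y <- Y + (h/6)(k1 + 2k2 + 2k3 + k4): s = -0.4000, t = 0.7375, ds/dtau = 2.0000, dt/dtau = -0.2500
step 2:
  k1: at (s, t) = (-0.400000, 0.737500), (ds/dtau, dt/dtau) = (2.000000, -0.250000); Gamma_sss = 0.000000, Gamma_sst = 0.000000, Gamma_stt = 0.000000, Gamma_tss = 0.000000, Gamma_tst = 0.000000, Gamma_ttt = 0.000000; k1 = (2.000000, -0.250000, 0.000000, 0.000000)
  k2: at (s, t) = (-0.350000, 0.731250), (ds/dtau, dt/dtau) = (2.000000, -0.250000); Gamma_sss = 0.000000, Gamma_sst = 0.000000, Gamma_stt = 0.000000, Gamma_tss = 0.000000, Gamma_tst = 0.000000, Gamma_ttt = 0.000000; k2 = (2.000000, -0.250000, 0.000000, 0.000000)
  k3: at (s, t) = (-0.350000, 0.731250), (ds/dtau, dt/dtau) = (2.000000, -0.250000); Gamma_sss = 0.000000, Gamma_sst = 0.000000, Gamma_stt = 0.000000, Gamma_tss = 0.000000, Gamma_tst = 0.000000, Gamma_ttt = 0.000000; k3 = (2.000000, -0.250000, 0.000000, 0.000000)
  k4: at (s, t) = (-0.300000, 0.725000), (ds/dtau, dt/dtau) = (2.000000, -0.250000); Gamma_sss = 0.000000, Gamma_sst = 0.000000, Gamma_stt = 0.000000, Gamma_tss = 0.000000, Gamma_tst = 0.000000, Gamma_ttt = 0.000000; k4 = (2.000000, -0.250000, 0.000000, 0.000000)
  Y <- Y + (h/6)(k1 + 2k2 + 2k3 + k4): s = -0.3000, t = 0.7250, ds/dtau = 2.0000, dt/dtau = -0.2500
step 3:
  k1: at (s, t) = (-0.300000, 0.725000), (ds/dtau, dt/dtau) = (2.000000, -0.250000); Gamma_sss = 0.000000, Gamma_sst = 0.000000, Gamma_stt = 0.000000, Gamma_tss = 0.000000, Gamma_tst = 0.000000, Gamma_ttt = 0.000000; k1 = (2.000000, -0.250000, 0.000000, 0.000000)
  k2: at (s, t) = (-0.250000, 0.718750), (ds/dtau, dt/dtau) = (2.000000, -0.250000); Gamma_sss = 0.000000, Gamma_sst = 0.000000, Gamma_stt = 0.000000, Gamma_tss = 0.000000, Gamma_tst = 0.000000, Gamma_ttt = 0.000000; k2 = (2.000000, -0.250000, 0.000000, 0.000000)
  k3: at (s, t) = (-0.250000, 0.718750), (ds/dtau, dt/dtau) = (2.000000, -0.250000); Gamma_sss = 0.000000, Gamma_sst = 0.000000, Gamma_stt = 0.000000, Gamma_tss = 0.000000, Gamma_tst = 0.000000, Gamma_ttt = 0.000000; k3 = (2.000000, -0.250000, 0.000000, 0.000000)
  k4: at (s, t) = (-0.200000, 0.712500), (ds/dtau, dt/dtau) = (2.000000, -0.250000); Gamma_sss = 0.000000, Gamma_sst = 0.000000, Gamma_stt = 0.000000, Gamma_tss = 0.000000, Gamma_tst = 0.000000, Gamma_ttt = 0.000000; k4 = (2.000000, -0.250000, 0.000000, 0.000000)
  Y <- Y + (h/6)(k1 + 2k2 + 2k3 + k4): s = -0.2000, t = 0.7125, ds/dtau = 2.0000, dt/dtau = -0.2500


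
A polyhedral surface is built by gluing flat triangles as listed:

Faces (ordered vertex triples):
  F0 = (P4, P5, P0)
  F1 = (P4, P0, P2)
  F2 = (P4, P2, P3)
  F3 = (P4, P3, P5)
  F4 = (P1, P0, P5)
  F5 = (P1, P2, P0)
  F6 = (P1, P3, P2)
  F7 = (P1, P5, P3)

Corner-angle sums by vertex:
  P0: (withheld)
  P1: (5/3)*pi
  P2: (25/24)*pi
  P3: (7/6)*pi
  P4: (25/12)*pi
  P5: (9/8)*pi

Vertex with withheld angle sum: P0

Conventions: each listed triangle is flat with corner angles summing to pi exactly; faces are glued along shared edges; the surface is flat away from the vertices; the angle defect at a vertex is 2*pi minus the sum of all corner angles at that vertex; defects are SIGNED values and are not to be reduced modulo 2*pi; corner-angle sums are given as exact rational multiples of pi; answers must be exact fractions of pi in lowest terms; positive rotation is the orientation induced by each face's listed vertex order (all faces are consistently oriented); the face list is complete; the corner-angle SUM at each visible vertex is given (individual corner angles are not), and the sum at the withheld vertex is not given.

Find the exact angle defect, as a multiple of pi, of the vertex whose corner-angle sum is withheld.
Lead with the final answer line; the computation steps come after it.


Answer: defect(P0) = (13/12)*pi

V = 6, E = 12, F = 8; chi = V - E + F = 2
Gauss-Bonnet: total defect = 2*pi*chi = 4*pi; visible defects sum to (35/12)*pi


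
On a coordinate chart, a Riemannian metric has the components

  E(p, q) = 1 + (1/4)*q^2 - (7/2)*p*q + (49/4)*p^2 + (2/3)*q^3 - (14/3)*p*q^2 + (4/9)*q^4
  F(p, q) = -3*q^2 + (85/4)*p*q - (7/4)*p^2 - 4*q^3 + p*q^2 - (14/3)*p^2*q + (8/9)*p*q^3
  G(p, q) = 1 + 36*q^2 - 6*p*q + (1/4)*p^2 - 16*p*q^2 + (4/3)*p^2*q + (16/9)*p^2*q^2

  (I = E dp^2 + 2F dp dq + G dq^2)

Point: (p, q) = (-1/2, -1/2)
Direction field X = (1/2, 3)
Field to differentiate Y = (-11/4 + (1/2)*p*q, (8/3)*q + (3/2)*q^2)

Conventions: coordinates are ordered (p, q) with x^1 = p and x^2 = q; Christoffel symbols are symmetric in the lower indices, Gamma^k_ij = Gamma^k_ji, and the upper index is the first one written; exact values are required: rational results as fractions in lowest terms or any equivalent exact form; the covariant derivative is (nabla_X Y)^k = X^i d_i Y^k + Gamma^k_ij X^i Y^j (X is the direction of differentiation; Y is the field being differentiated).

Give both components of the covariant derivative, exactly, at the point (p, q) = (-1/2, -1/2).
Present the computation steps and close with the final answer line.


E = 34/9, F = 185/36, G = 1513/144 at the point
E_p = -35/3, E_q = -5/9, F_p = -797/72, F_q = -93/8, G_p = -37/36, G_q = -370/9
EG - F^2 = 1913/144;  g^inv = (144/1913) * [[1513/144, -185/36], [-185/36, 34/9]]
first-kind symbols [ij,l] = (1/2)(d_i g_jl + d_j g_il - d_l g_ij): [pp,p] = E_p/2 = -35/6, [pp,q] = F_p - E_q/2 = -259/24, [pq,p] = E_q/2 = -5/18, [pq,q] = G_p/2 = -37/72, [qq,p] = F_q - G_p/2 = -100/9, [qq,q] = G_q/2 = -185/9
Gamma^p_ij = (G*[ij,p] - F*[ij,q])/(EG - F^2), Gamma^q_ij = (E*[ij,q] - F*[ij,p])/(EG - F^2)
Gamma_ppp = -840/1913, Gamma_ppq = -40/1913, Gamma_pqq = -1600/1913, Gamma_qpp = -1554/1913, Gamma_qpq = -74/1913, Gamma_qqq = -2960/1913
X = (1/2, 3), Y = (-21/8, -23/24) at the point

Answer: (nabla_X Y)^p = 104707/45912, (nabla_X Y)^q = 53590/5739


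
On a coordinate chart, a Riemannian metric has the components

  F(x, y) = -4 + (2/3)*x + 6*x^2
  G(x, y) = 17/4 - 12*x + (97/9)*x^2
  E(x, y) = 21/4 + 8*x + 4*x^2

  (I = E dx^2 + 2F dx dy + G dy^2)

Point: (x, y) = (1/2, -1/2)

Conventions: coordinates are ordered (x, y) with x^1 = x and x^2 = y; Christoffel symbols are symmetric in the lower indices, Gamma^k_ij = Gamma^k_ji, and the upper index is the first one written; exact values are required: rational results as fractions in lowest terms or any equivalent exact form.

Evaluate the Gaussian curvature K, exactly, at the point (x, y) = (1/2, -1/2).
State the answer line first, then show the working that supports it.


Answer: K = -322452/128881

E = 41/4, F = -13/6, G = 17/18, EG - F^2 = 359/72 at the point
E_x = 12, E_y = 0, F_x = 20/3, F_y = 0, G_x = -11/9, G_y = 0
E_yy = 0, F_xy = 0, G_xx = 194/9
K follows from Brioschi's formula, (det M1 - det M2)/(EG - F^2)^2.
M1 = [[-E_yy/2 + F_xy - G_xx/2, E_x/2, F_x - E_y/2], [F_y - G_x/2, E, F], [G_y/2, F, G]] = [[-97/9, 6, 20/3], [11/18, 41/4, -13/6], [0, -13/6, 17/18]]; det M1 = -42787/648
M2 = [[0, E_y/2, G_x/2], [E_y/2, E, F], [G_x/2, F, G]] = [[0, 0, -11/18], [0, 41/4, -13/6], [-11/18, -13/6, 17/18]]; det M2 = -4961/1296
det M1 - det M2 = -8957/144; K = -8957/144 / (359/72)^2 = -322452/128881


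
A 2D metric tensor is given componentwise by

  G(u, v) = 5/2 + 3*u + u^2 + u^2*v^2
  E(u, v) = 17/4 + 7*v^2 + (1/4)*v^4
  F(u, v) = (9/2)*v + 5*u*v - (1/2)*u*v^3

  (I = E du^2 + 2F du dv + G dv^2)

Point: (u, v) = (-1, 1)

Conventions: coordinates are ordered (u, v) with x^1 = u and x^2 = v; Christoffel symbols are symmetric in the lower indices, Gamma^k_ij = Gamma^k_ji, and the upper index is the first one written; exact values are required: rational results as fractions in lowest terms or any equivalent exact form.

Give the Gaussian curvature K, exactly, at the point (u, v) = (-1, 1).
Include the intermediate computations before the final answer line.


E = 23/2, F = 0, G = 3/2, EG - F^2 = 69/4 at the point
E_u = 0, E_v = 15, F_u = 9/2, F_v = 1, G_u = -1, G_v = 2
E_vv = 17, F_uv = 7/2, G_uu = 4
Using the Brioschi determinant formula for K from the metric derivatives:
M1 = [[-E_vv/2 + F_uv - G_uu/2, E_u/2, F_u - E_v/2], [F_v - G_u/2, E, F], [G_v/2, F, G]] = [[-7, 0, -3], [3/2, 23/2, 0], [1, 0, 3/2]]; det M1 = -345/4
M2 = [[0, E_v/2, G_u/2], [E_v/2, E, F], [G_u/2, F, G]] = [[0, 15/2, -1/2], [15/2, 23/2, 0], [-1/2, 0, 3/2]]; det M2 = -349/4
det M1 - det M2 = 1; K = 1 / (69/4)^2 = 16/4761

Answer: K = 16/4761


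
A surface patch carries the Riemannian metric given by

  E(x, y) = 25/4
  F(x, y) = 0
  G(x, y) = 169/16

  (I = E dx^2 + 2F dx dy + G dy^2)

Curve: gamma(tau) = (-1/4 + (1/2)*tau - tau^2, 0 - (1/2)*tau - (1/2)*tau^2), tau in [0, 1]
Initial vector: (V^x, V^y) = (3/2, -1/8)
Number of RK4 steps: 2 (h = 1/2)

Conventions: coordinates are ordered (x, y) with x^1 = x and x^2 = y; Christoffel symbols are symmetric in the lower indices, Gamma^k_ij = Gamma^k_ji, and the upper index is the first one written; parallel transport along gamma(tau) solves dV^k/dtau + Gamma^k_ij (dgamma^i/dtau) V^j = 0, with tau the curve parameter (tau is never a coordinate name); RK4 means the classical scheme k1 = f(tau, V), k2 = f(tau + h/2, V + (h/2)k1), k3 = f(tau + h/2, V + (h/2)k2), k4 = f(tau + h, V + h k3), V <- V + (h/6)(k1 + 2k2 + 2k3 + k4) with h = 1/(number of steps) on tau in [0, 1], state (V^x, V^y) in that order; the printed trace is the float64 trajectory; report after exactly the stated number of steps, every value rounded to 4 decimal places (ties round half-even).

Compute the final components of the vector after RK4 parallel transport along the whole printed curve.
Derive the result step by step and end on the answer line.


gamma'(tau) = (1/2 - 2*tau, -1/2 - tau); f(tau, V)^k = -Gamma^k_ij(gamma(tau)) gamma'^i(tau) V^j; h = 1/2; intermediate values shown to 6 dp
curve data and Christoffel symbols at the stage parameters:
  tau = 0.000000: gamma = (-0.250000, 0.000000), gamma' = (0.500000, -0.500000); Gamma_xxx = 0.000000, Gamma_xxy = 0.000000, Gamma_xyy = 0.000000, Gamma_yxx = 0.000000, Gamma_yxy = 0.000000, Gamma_yyy = 0.000000
  tau = 0.250000: gamma = (-0.187500, -0.156250), gamma' = (0.000000, -0.750000); Gamma_xxx = 0.000000, Gamma_xxy = 0.000000, Gamma_xyy = 0.000000, Gamma_yxx = 0.000000, Gamma_yxy = 0.000000, Gamma_yyy = 0.000000
  tau = 0.500000: gamma = (-0.250000, -0.375000), gamma' = (-0.500000, -1.000000); Gamma_xxx = 0.000000, Gamma_xxy = 0.000000, Gamma_xyy = 0.000000, Gamma_yxx = 0.000000, Gamma_yxy = 0.000000, Gamma_yyy = 0.000000
  tau = 0.750000: gamma = (-0.437500, -0.656250), gamma' = (-1.000000, -1.250000); Gamma_xxx = 0.000000, Gamma_xxy = 0.000000, Gamma_xyy = 0.000000, Gamma_yxx = 0.000000, Gamma_yxy = 0.000000, Gamma_yyy = 0.000000
  tau = 1.000000: gamma = (-0.750000, -1.000000), gamma' = (-1.500000, -1.500000); Gamma_xxx = 0.000000, Gamma_xxy = 0.000000, Gamma_xyy = 0.000000, Gamma_yxx = 0.000000, Gamma_yxy = 0.000000, Gamma_yyy = 0.000000
step 0: V^x = 1.5000, V^y = -0.1250
step 1: k1 = (0.000000, 0.000000), k2 = (0.000000, 0.000000), k3 = (0.000000, 0.000000), k4 = (0.000000, 0.000000); V <- V + (h/6)(k1 + 2k2 + 2k3 + k4): V^x = 1.5000, V^y = -0.1250
step 2: k1 = (0.000000, 0.000000), k2 = (0.000000, 0.000000), k3 = (0.000000, 0.000000), k4 = (0.000000, 0.000000); V <- V + (h/6)(k1 + 2k2 + 2k3 + k4): V^x = 1.5000, V^y = -0.1250

Answer: V^x = 1.5000, V^y = -0.1250


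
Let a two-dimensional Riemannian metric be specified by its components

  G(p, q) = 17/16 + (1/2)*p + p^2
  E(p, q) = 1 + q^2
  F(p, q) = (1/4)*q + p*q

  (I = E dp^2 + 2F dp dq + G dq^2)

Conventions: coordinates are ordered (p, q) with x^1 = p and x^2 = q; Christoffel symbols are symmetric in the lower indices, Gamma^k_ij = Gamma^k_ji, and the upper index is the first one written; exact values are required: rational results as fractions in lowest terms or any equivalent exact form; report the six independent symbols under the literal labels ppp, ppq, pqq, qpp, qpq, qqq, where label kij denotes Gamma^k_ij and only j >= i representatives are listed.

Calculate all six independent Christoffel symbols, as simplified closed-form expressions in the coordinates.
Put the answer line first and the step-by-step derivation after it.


Answer: Gamma_ppp = 0, Gamma_ppq = 16*q/(16*p^2 + 8*p + 16*q^2 + 17), Gamma_pqq = 0, Gamma_qpp = 0, Gamma_qpq = (16*p + 4)/(16*p^2 + 8*p + 16*q^2 + 17), Gamma_qqq = 0

E = 1 + q^2; F = (1/4)*q + p*q; G = 17/16 + (1/2)*p + p^2
Gamma^k_ij = (1/2) g^{kl} (d_i g_jl + d_j g_il - d_l g_ij), with g^inv = (1/(EG-F^2)) [[G, -F], [-F, E]]
first partials: E_p = 0, E_q = 2*q, F_p = q, F_q = 1/4 + p, G_p = 1/2 + 2*p, G_q = 0
D = EG - F^2 = 17/16 + (1/2)*p + q^2 + p^2
expanded: Gamma^p_pp = (G E_p - 2F F_p + F E_q)/(2D), Gamma^p_pq = (G E_q - F G_p)/(2D), Gamma^p_qq = (2G F_q - G G_p - F G_q)/(2D), Gamma^q_pp = (2E F_p - E E_q - F E_p)/(2D), Gamma^q_pq = (E G_p - F E_q)/(2D), Gamma^q_qq = (E G_q - 2F F_q + F G_p)/(2D); substitute and cancel common factors


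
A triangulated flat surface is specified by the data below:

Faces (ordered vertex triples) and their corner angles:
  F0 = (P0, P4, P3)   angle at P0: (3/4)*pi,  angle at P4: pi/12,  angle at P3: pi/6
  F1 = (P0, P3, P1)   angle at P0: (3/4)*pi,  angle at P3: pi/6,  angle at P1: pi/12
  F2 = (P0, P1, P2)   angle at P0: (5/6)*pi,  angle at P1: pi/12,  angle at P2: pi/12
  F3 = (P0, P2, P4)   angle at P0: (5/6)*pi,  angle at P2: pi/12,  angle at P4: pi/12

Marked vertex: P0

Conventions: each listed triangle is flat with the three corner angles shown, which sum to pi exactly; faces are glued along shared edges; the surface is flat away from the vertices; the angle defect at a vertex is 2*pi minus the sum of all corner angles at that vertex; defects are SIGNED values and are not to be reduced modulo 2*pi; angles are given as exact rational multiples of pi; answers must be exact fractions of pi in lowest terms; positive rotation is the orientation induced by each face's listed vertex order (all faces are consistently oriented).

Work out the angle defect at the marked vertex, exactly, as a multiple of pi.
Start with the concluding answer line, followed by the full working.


Answer: defect(P0) = (-7/6)*pi

Sum of corner angles at P0: (19/6)*pi
defect = 2*pi - (19/6)*pi


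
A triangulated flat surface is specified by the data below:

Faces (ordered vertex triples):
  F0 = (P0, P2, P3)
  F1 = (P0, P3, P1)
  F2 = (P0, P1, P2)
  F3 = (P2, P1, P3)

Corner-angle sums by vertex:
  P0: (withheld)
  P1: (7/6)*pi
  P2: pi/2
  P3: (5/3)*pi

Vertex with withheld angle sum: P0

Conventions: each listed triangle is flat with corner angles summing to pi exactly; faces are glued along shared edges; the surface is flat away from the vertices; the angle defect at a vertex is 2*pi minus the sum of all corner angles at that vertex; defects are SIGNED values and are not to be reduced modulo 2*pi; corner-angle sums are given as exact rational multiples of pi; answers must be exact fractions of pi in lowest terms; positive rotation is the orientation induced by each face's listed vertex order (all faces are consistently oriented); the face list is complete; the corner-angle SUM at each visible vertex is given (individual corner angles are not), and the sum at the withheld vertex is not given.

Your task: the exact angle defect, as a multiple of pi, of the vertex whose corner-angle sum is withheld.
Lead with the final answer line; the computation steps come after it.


Answer: defect(P0) = (4/3)*pi

V = 4, E = 6, F = 4; chi = V - E + F = 2
Gauss-Bonnet: total defect = 2*pi*chi = 4*pi; visible defects sum to (8/3)*pi


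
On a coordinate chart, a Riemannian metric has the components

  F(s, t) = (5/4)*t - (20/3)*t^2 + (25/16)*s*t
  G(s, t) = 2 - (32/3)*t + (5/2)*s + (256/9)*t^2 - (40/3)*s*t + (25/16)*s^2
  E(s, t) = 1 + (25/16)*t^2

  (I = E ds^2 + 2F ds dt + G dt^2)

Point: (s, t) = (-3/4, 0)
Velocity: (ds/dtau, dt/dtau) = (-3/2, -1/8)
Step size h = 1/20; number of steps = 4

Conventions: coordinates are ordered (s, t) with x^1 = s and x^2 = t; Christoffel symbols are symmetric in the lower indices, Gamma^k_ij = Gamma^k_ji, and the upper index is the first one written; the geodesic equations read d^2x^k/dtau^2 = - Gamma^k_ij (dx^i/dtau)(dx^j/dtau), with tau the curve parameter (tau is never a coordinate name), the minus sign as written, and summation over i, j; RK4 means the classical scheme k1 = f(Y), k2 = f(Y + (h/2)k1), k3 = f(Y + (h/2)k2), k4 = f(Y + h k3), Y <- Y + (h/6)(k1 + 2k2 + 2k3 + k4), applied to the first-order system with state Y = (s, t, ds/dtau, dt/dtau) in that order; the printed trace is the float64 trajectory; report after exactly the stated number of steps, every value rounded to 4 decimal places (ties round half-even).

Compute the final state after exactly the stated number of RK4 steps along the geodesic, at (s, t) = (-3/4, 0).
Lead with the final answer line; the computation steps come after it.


Answer: s = -1.0499, t = -0.0249, ds/dtau = -1.4988, dt/dtau = -0.1207

f(Y) = (ds/dtau, dt/dtau, -Gamma^s_ij Y'^i Y'^j, -Gamma^t_ij Y'^i Y'^j) with the Gammas evaluated at the stage position; h = 0.050000; intermediate values shown to 6 dp
step 0: s = -0.7500, t = 0.0000, ds/dtau = -1.5000, dt/dtau = -0.1250
step 1:
  k1: at (s, t) = (-0.750000, 0.000000), (ds/dtau, dt/dtau) = (-1.500000, -0.125000); Gamma_sss = 0.000000, Gamma_sst = 0.000000, Gamma_stt = 0.000000, Gamma_tss = 0.000000, Gamma_tst = 0.077821, Gamma_ttt = -0.332036; k1 = (-1.500000, -0.125000, 0.000000, -0.023995)
  k2: at (s, t) = (-0.787500, -0.003125), (ds/dtau, dt/dtau) = (-1.500000, -0.125600); Gamma_sss = 0.000000, Gamma_sst = -0.004878, Gamma_stt = 0.020811, Gamma_tss = 0.000000, Gamma_tst = 0.040322, Gamma_ttt = -0.172040; k2 = (-1.500000, -0.125600, 0.001510, -0.012479)
  k3: at (s, t) = (-0.787500, -0.003140), (ds/dtau, dt/dtau) = (-1.499962, -0.125312); Gamma_sss = 0.000000, Gamma_sst = -0.004901, Gamma_stt = 0.020911, Gamma_tss = 0.000000, Gamma_tst = 0.040422, Gamma_ttt = -0.172465; k3 = (-1.499962, -0.125312, 0.001514, -0.012487)
  k4: at (s, t) = (-0.824998, -0.006266), (ds/dtau, dt/dtau) = (-1.499924, -0.125624); Gamma_sss = 0.000000, Gamma_sst = -0.009789, Gamma_stt = 0.041768, Gamma_tss = 0.000000, Gamma_tst = 0.002711, Gamma_ttt = -0.011567; k4 = (-1.499924, -0.125624, 0.003030, -0.000839)
  Y <- Y + (h/6)(k1 + 2k2 + 2k3 + k4): s = -0.8250, t = -0.0063, ds/dtau = -1.4999, dt/dtau = -0.1256
step 2:
  k1: at (s, t) = (-0.824999, -0.006270), (ds/dtau, dt/dtau) = (-1.499924, -0.125623); Gamma_sss = 0.000000, Gamma_sst = -0.009797, Gamma_stt = 0.041800, Gamma_tss = 0.000000, Gamma_tst = 0.002742, Gamma_ttt = -0.011699; k1 = (-1.499924, -0.125623, 0.003032, -0.000849)
  k2: at (s, t) = (-0.862497, -0.009411), (ds/dtau, dt/dtau) = (-1.499849, -0.125644); Gamma_sss = 0.000000, Gamma_sst = -0.014691, Gamma_stt = 0.062682, Gamma_tss = 0.000000, Gamma_tst = -0.034879, Gamma_ttt = 0.148819; k2 = (-1.499849, -0.125644, 0.004547, 0.010797)
  k3: at (s, t) = (-0.862495, -0.009412), (ds/dtau, dt/dtau) = (-1.499811, -0.125353); Gamma_sss = 0.000000, Gamma_sst = -0.014692, Gamma_stt = 0.062686, Gamma_tss = 0.000000, Gamma_tst = -0.034873, Gamma_ttt = 0.148791; k3 = (-1.499811, -0.125353, 0.004539, 0.010775)
  k4: at (s, t) = (-0.899989, -0.012538), (ds/dtau, dt/dtau) = (-1.499697, -0.125084); Gamma_sss = 0.000000, Gamma_sst = -0.019520, Gamma_stt = 0.083285, Gamma_tss = 0.000000, Gamma_tst = -0.072384, Gamma_ttt = 0.308838; k4 = (-1.499697, -0.125084, 0.006020, 0.022325)
  Y <- Y + (h/6)(k1 + 2k2 + 2k3 + k4): s = -0.9000, t = -0.0125, ds/dtau = -1.4997, dt/dtau = -0.1251
step 3:
  k1: at (s, t) = (-0.899990, -0.012543), (ds/dtau, dt/dtau) = (-1.499697, -0.125085); Gamma_sss = 0.000000, Gamma_sst = -0.019528, Gamma_stt = 0.083318, Gamma_tss = 0.000000, Gamma_tst = -0.072353, Gamma_ttt = 0.308705; k1 = (-1.499697, -0.125085, 0.006023, 0.022315)
  k2: at (s, t) = (-0.937482, -0.015670), (ds/dtau, dt/dtau) = (-1.499547, -0.124527); Gamma_sss = 0.000000, Gamma_sst = -0.024286, Gamma_stt = 0.103620, Gamma_tss = 0.000000, Gamma_tst = -0.109454, Gamma_ttt = 0.467005; k2 = (-1.499547, -0.124527, 0.007463, 0.033636)
  k3: at (s, t) = (-0.937479, -0.015656), (ds/dtau, dt/dtau) = (-1.499511, -0.124244); Gamma_sss = 0.000000, Gamma_sst = -0.024264, Gamma_stt = 0.103526, Gamma_tss = 0.000000, Gamma_tst = -0.109539, Gamma_ttt = 0.467368; k3 = (-1.499511, -0.124244, 0.007443, 0.033601)
  k4: at (s, t) = (-0.974965, -0.018755), (ds/dtau, dt/dtau) = (-1.499325, -0.123405); Gamma_sss = 0.000000, Gamma_sst = -0.028882, Gamma_stt = 0.123231, Gamma_tss = 0.000000, Gamma_tst = -0.146210, Gamma_ttt = 0.623828; k4 = (-1.499325, -0.123405, 0.008811, 0.044604)
  Y <- Y + (h/6)(k1 + 2k2 + 2k3 + k4): s = -0.9750, t = -0.0188, ds/dtau = -1.4993, dt/dtau = -0.1234
step 4:
  k1: at (s, t) = (-0.974966, -0.018760), (ds/dtau, dt/dtau) = (-1.499325, -0.123406); Gamma_sss = 0.000000, Gamma_sst = -0.028890, Gamma_stt = 0.123262, Gamma_tss = 0.000000, Gamma_tst = -0.146180, Gamma_ttt = 0.623703; k1 = (-1.499325, -0.123406, 0.008813, 0.044596)
  k2: at (s, t) = (-1.012449, -0.021845), (ds/dtau, dt/dtau) = (-1.499105, -0.122291); Gamma_sss = 0.000000, Gamma_sst = -0.033367, Gamma_stt = 0.142364, Gamma_tss = 0.000000, Gamma_tst = -0.182136, Gamma_ttt = 0.777114; k2 = (-1.499105, -0.122291, 0.010105, 0.055159)
  k3: at (s, t) = (-1.012444, -0.021817), (ds/dtau, dt/dtau) = (-1.499073, -0.122027); Gamma_sss = 0.000000, Gamma_sst = -0.033323, Gamma_stt = 0.142177, Gamma_tss = 0.000000, Gamma_tst = -0.182302, Gamma_ttt = 0.777823; k3 = (-1.499073, -0.122027, 0.010074, 0.055114)
  k4: at (s, t) = (-1.049920, -0.024861), (ds/dtau, dt/dtau) = (-1.498822, -0.120651); Gamma_sss = 0.000000, Gamma_sst = -0.037594, Gamma_stt = 0.160401, Gamma_tss = 0.000000, Gamma_tst = -0.217516, Gamma_ttt = 0.928067; k4 = (-1.498822, -0.120651, 0.011262, 0.065159)
  Y <- Y + (h/6)(k1 + 2k2 + 2k3 + k4): s = -1.0499, t = -0.0249, ds/dtau = -1.4988, dt/dtau = -0.1207


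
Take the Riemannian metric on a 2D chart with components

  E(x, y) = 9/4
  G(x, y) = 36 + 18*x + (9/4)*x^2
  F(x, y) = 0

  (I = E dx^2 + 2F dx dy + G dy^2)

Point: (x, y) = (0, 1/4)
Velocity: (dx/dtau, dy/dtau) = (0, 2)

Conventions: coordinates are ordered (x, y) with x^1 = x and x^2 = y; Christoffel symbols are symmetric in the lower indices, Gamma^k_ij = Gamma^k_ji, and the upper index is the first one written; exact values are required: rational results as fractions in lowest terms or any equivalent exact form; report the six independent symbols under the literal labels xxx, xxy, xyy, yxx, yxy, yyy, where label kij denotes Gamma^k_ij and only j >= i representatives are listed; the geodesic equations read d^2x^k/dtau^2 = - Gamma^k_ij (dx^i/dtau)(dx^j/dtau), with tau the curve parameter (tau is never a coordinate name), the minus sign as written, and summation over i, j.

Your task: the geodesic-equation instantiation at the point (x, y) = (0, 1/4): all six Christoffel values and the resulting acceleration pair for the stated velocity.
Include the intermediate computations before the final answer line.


E = 9/4, F = 0, G = 36 at the point
E_x = 0, E_y = 0, F_x = 0, F_y = 0, G_x = 18, G_y = 0
EG - F^2 = 81;  g^inv = (1/81) * [[36, 0], [0, 9/4]]
first-kind symbols [ij,l] = (1/2)(d_i g_jl + d_j g_il - d_l g_ij): [xx,x] = E_x/2 = 0, [xx,y] = F_x - E_y/2 = 0, [xy,x] = E_y/2 = 0, [xy,y] = G_x/2 = 9, [yy,x] = F_y - G_x/2 = -9, [yy,y] = G_y/2 = 0
Gamma^x_ij = (G*[ij,x] - F*[ij,y])/(EG - F^2), Gamma^y_ij = (E*[ij,y] - F*[ij,x])/(EG - F^2)
Gamma_xxx = 0, Gamma_xxy = 0, Gamma_xyy = -4, Gamma_yxx = 0, Gamma_yxy = 1/4, Gamma_yyy = 0
d^2x/dtau^2 = -(Gamma_xxx*(0)^2 + 2*Gamma_xxy*(0)*(2) + Gamma_xyy*(2)^2) = 16
d^2y/dtau^2 = -(Gamma_yxx*(0)^2 + 2*Gamma_yxy*(0)*(2) + Gamma_yyy*(2)^2) = 0

Answer: Gamma_xxx = 0, Gamma_xxy = 0, Gamma_xyy = -4, Gamma_yxx = 0, Gamma_yxy = 1/4, Gamma_yyy = 0; accelerations (d^2x/dtau^2, d^2y/dtau^2) = (16, 0)


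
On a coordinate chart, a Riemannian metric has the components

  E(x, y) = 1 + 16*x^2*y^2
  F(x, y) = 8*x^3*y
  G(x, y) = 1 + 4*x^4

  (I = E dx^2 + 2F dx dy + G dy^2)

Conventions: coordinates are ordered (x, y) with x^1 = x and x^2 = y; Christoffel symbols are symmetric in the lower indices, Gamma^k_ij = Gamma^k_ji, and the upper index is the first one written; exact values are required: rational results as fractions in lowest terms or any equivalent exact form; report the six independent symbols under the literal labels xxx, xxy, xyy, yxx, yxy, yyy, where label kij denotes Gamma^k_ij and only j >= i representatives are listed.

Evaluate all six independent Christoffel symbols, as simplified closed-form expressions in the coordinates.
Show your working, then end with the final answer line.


E = 1 + 16*x^2*y^2; F = 8*x^3*y; G = 1 + 4*x^4
Gamma^k_ij = (1/2) g^{kl} (d_i g_jl + d_j g_il - d_l g_ij), with g^inv = (1/(EG-F^2)) [[G, -F], [-F, E]]
first partials: E_x = 32*x*y^2, E_y = 32*x^2*y, F_x = 24*x^2*y, F_y = 8*x^3, G_x = 16*x^3, G_y = 0
D = EG - F^2 = 1 + 16*x^2*y^2 + 4*x^4
expanded: Gamma^x_xx = (G E_x - 2F F_x + F E_y)/(2D), Gamma^x_xy = (G E_y - F G_x)/(2D), Gamma^x_yy = (2G F_y - G G_x - F G_y)/(2D), Gamma^y_xx = (2E F_x - E E_y - F E_x)/(2D), Gamma^y_xy = (E G_x - F E_y)/(2D), Gamma^y_yy = (E G_y - 2F F_y + F G_x)/(2D); substitute and cancel common factors

Answer: Gamma_xxx = 16*x*y^2/(4*x^4 + 16*x^2*y^2 + 1), Gamma_xxy = 16*x^2*y/(4*x^4 + 16*x^2*y^2 + 1), Gamma_xyy = 0, Gamma_yxx = 8*x^2*y/(4*x^4 + 16*x^2*y^2 + 1), Gamma_yxy = 8*x^3/(4*x^4 + 16*x^2*y^2 + 1), Gamma_yyy = 0


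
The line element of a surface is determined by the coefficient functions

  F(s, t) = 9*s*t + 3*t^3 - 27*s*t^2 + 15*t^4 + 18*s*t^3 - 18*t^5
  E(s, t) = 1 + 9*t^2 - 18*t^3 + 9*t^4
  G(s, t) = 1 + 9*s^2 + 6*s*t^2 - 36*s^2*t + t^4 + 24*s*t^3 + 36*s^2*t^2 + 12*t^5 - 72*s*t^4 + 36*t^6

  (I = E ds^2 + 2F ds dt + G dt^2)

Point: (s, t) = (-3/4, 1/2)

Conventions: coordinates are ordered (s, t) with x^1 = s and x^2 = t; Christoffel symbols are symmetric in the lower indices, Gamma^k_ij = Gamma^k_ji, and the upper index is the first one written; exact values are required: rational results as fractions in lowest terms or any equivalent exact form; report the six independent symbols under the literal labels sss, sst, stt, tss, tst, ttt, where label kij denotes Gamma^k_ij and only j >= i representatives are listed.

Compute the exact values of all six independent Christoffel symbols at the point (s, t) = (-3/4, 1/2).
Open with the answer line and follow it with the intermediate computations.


Answer: Gamma_sss = 0, Gamma_sst = 0, Gamma_stt = 120/41, Gamma_tss = 0, Gamma_tst = 0, Gamma_ttt = 160/41

E = 25/16, F = 3/4, G = 2 at the point
E_s = 0, E_t = 0, F_s = 0, F_t = 15/2, G_s = 0, G_t = 20
EG - F^2 = 41/16;  g^inv = (16/41) * [[2, -3/4], [-3/4, 25/16]]
first-kind symbols [ij,l] = (1/2)(d_i g_jl + d_j g_il - d_l g_ij): [ss,s] = E_s/2 = 0, [ss,t] = F_s - E_t/2 = 0, [st,s] = E_t/2 = 0, [st,t] = G_s/2 = 0, [tt,s] = F_t - G_s/2 = 15/2, [tt,t] = G_t/2 = 10
Gamma^s_ij = (G*[ij,s] - F*[ij,t])/(EG - F^2), Gamma^t_ij = (E*[ij,t] - F*[ij,s])/(EG - F^2)


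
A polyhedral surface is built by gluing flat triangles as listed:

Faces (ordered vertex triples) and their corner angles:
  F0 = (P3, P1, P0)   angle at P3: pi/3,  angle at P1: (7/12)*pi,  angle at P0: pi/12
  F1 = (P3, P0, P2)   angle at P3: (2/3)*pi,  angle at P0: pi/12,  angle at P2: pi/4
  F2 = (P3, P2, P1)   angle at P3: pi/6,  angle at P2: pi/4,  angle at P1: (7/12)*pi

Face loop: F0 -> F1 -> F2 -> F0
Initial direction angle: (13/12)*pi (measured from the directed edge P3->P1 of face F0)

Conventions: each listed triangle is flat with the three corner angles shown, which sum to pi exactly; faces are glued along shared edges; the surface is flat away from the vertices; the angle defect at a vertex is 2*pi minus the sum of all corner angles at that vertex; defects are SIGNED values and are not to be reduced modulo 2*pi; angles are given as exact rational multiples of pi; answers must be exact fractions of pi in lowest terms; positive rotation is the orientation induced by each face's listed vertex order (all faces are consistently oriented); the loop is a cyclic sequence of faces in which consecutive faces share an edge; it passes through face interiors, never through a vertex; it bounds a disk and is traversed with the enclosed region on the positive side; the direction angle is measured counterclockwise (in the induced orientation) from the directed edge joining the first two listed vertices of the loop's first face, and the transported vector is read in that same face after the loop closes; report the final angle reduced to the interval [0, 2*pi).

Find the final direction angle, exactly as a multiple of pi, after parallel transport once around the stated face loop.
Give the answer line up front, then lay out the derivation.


Answer: final direction angle = (23/12)*pi

enclosed vertex P3: corner angles sum to (7/6)*pi, defect = 2*pi - (7/6)*pi = (5/6)*pi
the final direction is the initial angle plus the enclosed defects, taken mod 2*pi in the induced orientation
final angle = (13/12)*pi + (5/6)*pi = (23/12)*pi (mod 2*pi)


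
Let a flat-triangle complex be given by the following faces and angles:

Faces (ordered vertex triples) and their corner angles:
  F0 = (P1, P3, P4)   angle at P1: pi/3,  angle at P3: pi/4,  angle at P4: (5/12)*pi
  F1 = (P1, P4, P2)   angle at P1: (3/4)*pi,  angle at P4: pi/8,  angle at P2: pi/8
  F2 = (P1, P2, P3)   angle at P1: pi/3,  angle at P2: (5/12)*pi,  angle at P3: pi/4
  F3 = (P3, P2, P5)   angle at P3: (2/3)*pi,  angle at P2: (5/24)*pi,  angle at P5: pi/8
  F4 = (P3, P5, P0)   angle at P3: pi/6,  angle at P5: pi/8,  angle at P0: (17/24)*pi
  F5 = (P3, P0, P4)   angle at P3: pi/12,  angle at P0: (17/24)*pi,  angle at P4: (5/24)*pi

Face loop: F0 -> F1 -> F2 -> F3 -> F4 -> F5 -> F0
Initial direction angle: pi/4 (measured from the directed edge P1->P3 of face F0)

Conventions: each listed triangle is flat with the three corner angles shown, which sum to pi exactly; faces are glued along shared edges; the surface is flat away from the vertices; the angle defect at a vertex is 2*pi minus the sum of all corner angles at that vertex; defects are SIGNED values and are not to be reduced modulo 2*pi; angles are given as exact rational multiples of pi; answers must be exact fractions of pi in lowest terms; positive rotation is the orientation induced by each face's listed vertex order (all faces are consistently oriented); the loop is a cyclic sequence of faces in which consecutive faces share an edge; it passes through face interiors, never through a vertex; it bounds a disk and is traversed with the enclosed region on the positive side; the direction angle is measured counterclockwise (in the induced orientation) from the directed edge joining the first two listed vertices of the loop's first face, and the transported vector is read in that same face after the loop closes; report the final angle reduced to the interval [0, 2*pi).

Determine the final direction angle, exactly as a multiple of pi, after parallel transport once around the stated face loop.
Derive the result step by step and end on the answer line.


enclosed vertex P1: corner angles sum to (17/12)*pi, defect = 2*pi - (17/12)*pi = (7/12)*pi
enclosed vertex P3: corner angles sum to (17/12)*pi, defect = 2*pi - (17/12)*pi = (7/12)*pi
holonomy = initial angle + sum of enclosed defects (mod 2*pi), positive in the induced orientation
final angle = pi/4 + (7/6)*pi = (17/12)*pi (mod 2*pi)

Answer: final direction angle = (17/12)*pi


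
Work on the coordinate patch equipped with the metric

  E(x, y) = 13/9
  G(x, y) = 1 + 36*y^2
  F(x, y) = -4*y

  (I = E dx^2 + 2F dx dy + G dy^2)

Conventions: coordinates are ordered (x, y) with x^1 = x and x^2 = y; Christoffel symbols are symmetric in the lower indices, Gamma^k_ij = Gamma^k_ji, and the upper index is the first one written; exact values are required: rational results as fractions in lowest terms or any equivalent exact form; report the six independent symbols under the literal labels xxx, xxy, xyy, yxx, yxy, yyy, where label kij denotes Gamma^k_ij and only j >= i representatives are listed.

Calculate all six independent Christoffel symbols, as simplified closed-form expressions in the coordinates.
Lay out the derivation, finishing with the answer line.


E = 13/9; F = -4*y; G = 1 + 36*y^2
Gamma^k_ij = (1/2) g^{kl} (d_i g_jl + d_j g_il - d_l g_ij), with g^inv = (1/(EG-F^2)) [[G, -F], [-F, E]]
first partials: E_x = 0, E_y = 0, F_x = 0, F_y = -4, G_x = 0, G_y = 72*y
D = EG - F^2 = 13/9 + 36*y^2
expanded: Gamma^x_xx = (G E_x - 2F F_x + F E_y)/(2D), Gamma^x_xy = (G E_y - F G_x)/(2D), Gamma^x_yy = (2G F_y - G G_x - F G_y)/(2D), Gamma^y_xx = (2E F_x - E E_y - F E_x)/(2D), Gamma^y_xy = (E G_x - F E_y)/(2D), Gamma^y_yy = (E G_y - 2F F_y + F G_x)/(2D); substitute and cancel common factors

Answer: Gamma_xxx = 0, Gamma_xxy = 0, Gamma_xyy = -36/(324*y^2 + 13), Gamma_yxx = 0, Gamma_yxy = 0, Gamma_yyy = 324*y/(324*y^2 + 13)


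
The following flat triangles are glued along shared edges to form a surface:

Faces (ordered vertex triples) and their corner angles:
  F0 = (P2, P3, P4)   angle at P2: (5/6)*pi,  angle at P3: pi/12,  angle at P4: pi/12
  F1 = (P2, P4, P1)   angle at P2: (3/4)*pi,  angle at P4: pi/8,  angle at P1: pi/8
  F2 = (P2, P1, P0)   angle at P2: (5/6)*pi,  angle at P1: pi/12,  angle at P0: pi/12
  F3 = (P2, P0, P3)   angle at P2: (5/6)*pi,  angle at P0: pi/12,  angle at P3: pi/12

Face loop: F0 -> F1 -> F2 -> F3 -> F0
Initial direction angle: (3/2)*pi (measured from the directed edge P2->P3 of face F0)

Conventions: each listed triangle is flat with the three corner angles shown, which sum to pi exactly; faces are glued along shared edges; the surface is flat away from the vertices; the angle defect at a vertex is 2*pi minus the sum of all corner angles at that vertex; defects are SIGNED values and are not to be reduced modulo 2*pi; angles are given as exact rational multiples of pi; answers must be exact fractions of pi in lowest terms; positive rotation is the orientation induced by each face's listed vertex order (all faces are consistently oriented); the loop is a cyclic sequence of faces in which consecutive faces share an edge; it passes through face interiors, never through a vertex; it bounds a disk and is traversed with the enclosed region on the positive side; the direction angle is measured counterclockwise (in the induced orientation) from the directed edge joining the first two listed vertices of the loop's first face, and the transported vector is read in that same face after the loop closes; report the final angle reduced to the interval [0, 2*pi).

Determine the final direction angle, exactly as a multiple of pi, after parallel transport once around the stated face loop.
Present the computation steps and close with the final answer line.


enclosed vertex P2: corner angles sum to (13/4)*pi, defect = 2*pi - (13/4)*pi = (-5/4)*pi
transport around the loop rotates by the sum of enclosed defects; add to the initial angle mod 2*pi
final angle = (3/2)*pi - (5/4)*pi = pi/4 (mod 2*pi)

Answer: final direction angle = pi/4


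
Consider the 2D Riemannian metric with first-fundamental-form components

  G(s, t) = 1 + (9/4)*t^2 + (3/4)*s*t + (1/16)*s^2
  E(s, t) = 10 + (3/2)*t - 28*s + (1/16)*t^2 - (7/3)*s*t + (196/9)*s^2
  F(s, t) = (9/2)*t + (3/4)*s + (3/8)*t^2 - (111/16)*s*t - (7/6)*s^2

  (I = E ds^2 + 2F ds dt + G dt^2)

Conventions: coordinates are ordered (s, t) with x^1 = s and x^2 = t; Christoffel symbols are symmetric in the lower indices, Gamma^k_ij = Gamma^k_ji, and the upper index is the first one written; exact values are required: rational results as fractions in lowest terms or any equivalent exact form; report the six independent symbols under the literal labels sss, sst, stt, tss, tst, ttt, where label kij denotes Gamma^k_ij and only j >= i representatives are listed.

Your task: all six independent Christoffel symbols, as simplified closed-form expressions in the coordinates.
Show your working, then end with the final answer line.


E = 10 + (3/2)*t - 28*s + (1/16)*t^2 - (7/3)*s*t + (196/9)*s^2; F = (9/2)*t + (3/4)*s + (3/8)*t^2 - (111/16)*s*t - (7/6)*s^2; G = 1 + (9/4)*t^2 + (3/4)*s*t + (1/16)*s^2
Gamma^k_ij = (1/2) g^{kl} (d_i g_jl + d_j g_il - d_l g_ij), with g^inv = (1/(EG-F^2)) [[G, -F], [-F, E]]
first partials: E_s = -28 - (7/3)*t + (392/9)*s, E_t = 3/2 + (1/8)*t - (7/3)*s, F_s = 3/4 - (111/16)*t - (7/3)*s, F_t = 9/2 + (3/4)*t - (111/16)*s, G_s = (3/4)*t + (1/8)*s, G_t = (9/2)*t + (3/4)*s
D = EG - F^2 = 10 + (3/2)*t - 28*s + (37/16)*t^2 - (19/12)*s*t + (3145/144)*s^2
expanded: Gamma^s_ss = (G E_s - 2F F_s + F E_t)/(2D), Gamma^s_st = (G E_t - F G_s)/(2D), Gamma^s_tt = (2G F_t - G G_s - F G_t)/(2D), Gamma^t_ss = (2E F_s - E E_t - F E_s)/(2D), Gamma^t_st = (E G_s - F E_t)/(2D), Gamma^t_tt = (E G_t - 2F F_t + F G_s)/(2D); substitute and cancel common factors

Answer: Gamma_sss = (3136*s - 168*t - 2016)/(3145*s^2 - 228*s*t - 4032*s + 333*t^2 + 216*t + 1440), Gamma_sst = (-168*s + 9*t + 108)/(3145*s^2 - 228*s*t - 4032*s + 333*t^2 + 216*t + 1440), Gamma_stt = (-1008*s + 54*t + 648)/(3145*s^2 - 228*s*t - 4032*s + 333*t^2 + 216*t + 1440), Gamma_tss = (-168*s - 1008*t)/(3145*s^2 - 228*s*t - 4032*s + 333*t^2 + 216*t + 1440), Gamma_tst = (9*s + 54*t)/(3145*s^2 - 228*s*t - 4032*s + 333*t^2 + 216*t + 1440), Gamma_ttt = (54*s + 324*t)/(3145*s^2 - 228*s*t - 4032*s + 333*t^2 + 216*t + 1440)
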